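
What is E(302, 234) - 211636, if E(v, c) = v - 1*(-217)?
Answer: -211117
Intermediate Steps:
E(v, c) = 217 + v (E(v, c) = v + 217 = 217 + v)
E(302, 234) - 211636 = (217 + 302) - 211636 = 519 - 211636 = -211117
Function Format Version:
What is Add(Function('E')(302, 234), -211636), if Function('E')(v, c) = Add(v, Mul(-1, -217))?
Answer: -211117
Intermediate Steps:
Function('E')(v, c) = Add(217, v) (Function('E')(v, c) = Add(v, 217) = Add(217, v))
Add(Function('E')(302, 234), -211636) = Add(Add(217, 302), -211636) = Add(519, -211636) = -211117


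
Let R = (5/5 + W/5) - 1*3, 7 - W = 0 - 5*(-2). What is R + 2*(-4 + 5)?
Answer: -3/5 ≈ -0.60000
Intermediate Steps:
W = -3 (W = 7 - (0 - 5*(-2)) = 7 - (0 + 10) = 7 - 1*10 = 7 - 10 = -3)
R = -13/5 (R = (5/5 - 3/5) - 1*3 = (5*(1/5) - 3*1/5) - 3 = (1 - 3/5) - 3 = 2/5 - 3 = -13/5 ≈ -2.6000)
R + 2*(-4 + 5) = -13/5 + 2*(-4 + 5) = -13/5 + 2*1 = -13/5 + 2 = -3/5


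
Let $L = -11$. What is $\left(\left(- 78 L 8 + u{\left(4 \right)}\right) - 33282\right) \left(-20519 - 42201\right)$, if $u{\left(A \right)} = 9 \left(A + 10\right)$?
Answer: $1649034240$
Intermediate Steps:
$u{\left(A \right)} = 90 + 9 A$ ($u{\left(A \right)} = 9 \left(10 + A\right) = 90 + 9 A$)
$\left(\left(- 78 L 8 + u{\left(4 \right)}\right) - 33282\right) \left(-20519 - 42201\right) = \left(\left(- 78 \left(\left(-11\right) 8\right) + \left(90 + 9 \cdot 4\right)\right) - 33282\right) \left(-20519 - 42201\right) = \left(\left(\left(-78\right) \left(-88\right) + \left(90 + 36\right)\right) - 33282\right) \left(-62720\right) = \left(\left(6864 + 126\right) - 33282\right) \left(-62720\right) = \left(6990 - 33282\right) \left(-62720\right) = \left(-26292\right) \left(-62720\right) = 1649034240$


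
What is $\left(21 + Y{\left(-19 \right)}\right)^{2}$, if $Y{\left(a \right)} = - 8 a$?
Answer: $29929$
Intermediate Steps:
$\left(21 + Y{\left(-19 \right)}\right)^{2} = \left(21 - -152\right)^{2} = \left(21 + 152\right)^{2} = 173^{2} = 29929$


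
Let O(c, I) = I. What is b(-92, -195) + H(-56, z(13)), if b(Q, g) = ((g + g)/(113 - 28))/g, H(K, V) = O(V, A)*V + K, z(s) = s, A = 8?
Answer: 4082/85 ≈ 48.024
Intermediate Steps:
H(K, V) = K + 8*V (H(K, V) = 8*V + K = K + 8*V)
b(Q, g) = 2/85 (b(Q, g) = ((2*g)/85)/g = ((2*g)*(1/85))/g = (2*g/85)/g = 2/85)
b(-92, -195) + H(-56, z(13)) = 2/85 + (-56 + 8*13) = 2/85 + (-56 + 104) = 2/85 + 48 = 4082/85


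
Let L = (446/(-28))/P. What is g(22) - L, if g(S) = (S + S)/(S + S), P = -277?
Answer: 3655/3878 ≈ 0.94250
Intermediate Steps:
g(S) = 1 (g(S) = (2*S)/((2*S)) = (2*S)*(1/(2*S)) = 1)
L = 223/3878 (L = (446/(-28))/(-277) = (446*(-1/28))*(-1/277) = -223/14*(-1/277) = 223/3878 ≈ 0.057504)
g(22) - L = 1 - 1*223/3878 = 1 - 223/3878 = 3655/3878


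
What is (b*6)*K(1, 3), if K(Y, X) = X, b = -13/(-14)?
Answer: 117/7 ≈ 16.714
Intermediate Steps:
b = 13/14 (b = -13*(-1/14) = 13/14 ≈ 0.92857)
(b*6)*K(1, 3) = ((13/14)*6)*3 = (39/7)*3 = 117/7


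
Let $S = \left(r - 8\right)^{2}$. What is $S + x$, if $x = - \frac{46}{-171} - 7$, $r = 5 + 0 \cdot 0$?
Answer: $\frac{388}{171} \approx 2.269$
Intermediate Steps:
$r = 5$ ($r = 5 + 0 = 5$)
$S = 9$ ($S = \left(5 - 8\right)^{2} = \left(-3\right)^{2} = 9$)
$x = - \frac{1151}{171}$ ($x = \left(-46\right) \left(- \frac{1}{171}\right) - 7 = \frac{46}{171} - 7 = - \frac{1151}{171} \approx -6.731$)
$S + x = 9 - \frac{1151}{171} = \frac{388}{171}$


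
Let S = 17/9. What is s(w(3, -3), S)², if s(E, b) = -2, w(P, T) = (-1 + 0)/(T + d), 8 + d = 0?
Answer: 4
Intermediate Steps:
d = -8 (d = -8 + 0 = -8)
w(P, T) = -1/(-8 + T) (w(P, T) = (-1 + 0)/(T - 8) = -1/(-8 + T))
S = 17/9 (S = 17*(⅑) = 17/9 ≈ 1.8889)
s(w(3, -3), S)² = (-2)² = 4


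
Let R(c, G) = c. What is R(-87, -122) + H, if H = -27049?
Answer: -27136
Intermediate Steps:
R(-87, -122) + H = -87 - 27049 = -27136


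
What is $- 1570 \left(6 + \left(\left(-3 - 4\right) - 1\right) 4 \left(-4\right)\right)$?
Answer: $-210380$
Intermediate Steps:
$- 1570 \left(6 + \left(\left(-3 - 4\right) - 1\right) 4 \left(-4\right)\right) = - 1570 \left(6 + \left(-7 - 1\right) \left(-16\right)\right) = - 1570 \left(6 - -128\right) = - 1570 \left(6 + 128\right) = \left(-1570\right) 134 = -210380$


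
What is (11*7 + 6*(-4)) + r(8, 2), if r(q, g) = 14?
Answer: 67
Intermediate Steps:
(11*7 + 6*(-4)) + r(8, 2) = (11*7 + 6*(-4)) + 14 = (77 - 24) + 14 = 53 + 14 = 67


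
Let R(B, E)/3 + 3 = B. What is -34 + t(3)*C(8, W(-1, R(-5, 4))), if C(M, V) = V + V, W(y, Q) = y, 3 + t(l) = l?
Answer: -34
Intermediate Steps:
t(l) = -3 + l
R(B, E) = -9 + 3*B
C(M, V) = 2*V
-34 + t(3)*C(8, W(-1, R(-5, 4))) = -34 + (-3 + 3)*(2*(-1)) = -34 + 0*(-2) = -34 + 0 = -34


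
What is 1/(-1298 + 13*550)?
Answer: 1/5852 ≈ 0.00017088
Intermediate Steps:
1/(-1298 + 13*550) = 1/(-1298 + 7150) = 1/5852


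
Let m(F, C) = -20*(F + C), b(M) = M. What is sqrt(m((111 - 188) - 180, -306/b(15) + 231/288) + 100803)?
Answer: sqrt(15312234)/12 ≈ 326.09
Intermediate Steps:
m(F, C) = -20*C - 20*F (m(F, C) = -20*(C + F) = -20*C - 20*F)
sqrt(m((111 - 188) - 180, -306/b(15) + 231/288) + 100803) = sqrt((-20*(-306/15 + 231/288) - 20*((111 - 188) - 180)) + 100803) = sqrt((-20*(-306*1/15 + 231*(1/288)) - 20*(-77 - 180)) + 100803) = sqrt((-20*(-102/5 + 77/96) - 20*(-257)) + 100803) = sqrt((-20*(-9407/480) + 5140) + 100803) = sqrt((9407/24 + 5140) + 100803) = sqrt(132767/24 + 100803) = sqrt(2552039/24) = sqrt(15312234)/12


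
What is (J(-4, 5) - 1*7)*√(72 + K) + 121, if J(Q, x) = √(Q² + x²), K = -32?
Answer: 121 + 2*√10*(-7 + √41) ≈ 117.22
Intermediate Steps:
(J(-4, 5) - 1*7)*√(72 + K) + 121 = (√((-4)² + 5²) - 1*7)*√(72 - 32) + 121 = (√(16 + 25) - 7)*√40 + 121 = (√41 - 7)*(2*√10) + 121 = (-7 + √41)*(2*√10) + 121 = 2*√10*(-7 + √41) + 121 = 121 + 2*√10*(-7 + √41)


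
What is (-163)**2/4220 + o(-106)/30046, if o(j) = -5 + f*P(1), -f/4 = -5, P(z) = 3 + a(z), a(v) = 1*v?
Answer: 399304337/63397060 ≈ 6.2985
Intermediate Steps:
a(v) = v
P(z) = 3 + z
f = 20 (f = -4*(-5) = 20)
o(j) = 75 (o(j) = -5 + 20*(3 + 1) = -5 + 20*4 = -5 + 80 = 75)
(-163)**2/4220 + o(-106)/30046 = (-163)**2/4220 + 75/30046 = 26569*(1/4220) + 75*(1/30046) = 26569/4220 + 75/30046 = 399304337/63397060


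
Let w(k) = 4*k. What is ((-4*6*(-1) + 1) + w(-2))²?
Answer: 289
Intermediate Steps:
((-4*6*(-1) + 1) + w(-2))² = ((-4*6*(-1) + 1) + 4*(-2))² = ((-24*(-1) + 1) - 8)² = ((24 + 1) - 8)² = (25 - 8)² = 17² = 289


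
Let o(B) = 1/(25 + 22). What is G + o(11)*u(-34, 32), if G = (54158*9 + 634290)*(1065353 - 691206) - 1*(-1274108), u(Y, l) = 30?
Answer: 19725263327314/47 ≈ 4.1969e+11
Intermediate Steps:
o(B) = 1/47
G = 419686453772 (G = (487422 + 634290)*374147 + 1274108 = 1121712*374147 + 1274108 = 419685179664 + 1274108 = 419686453772)
G + o(11)*u(-34, 32) = 419686453772 + (1/47)*30 = 419686453772 + 30/47 = 19725263327314/47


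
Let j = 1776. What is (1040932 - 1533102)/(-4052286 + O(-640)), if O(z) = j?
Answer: 49217/405051 ≈ 0.12151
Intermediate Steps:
O(z) = 1776
(1040932 - 1533102)/(-4052286 + O(-640)) = (1040932 - 1533102)/(-4052286 + 1776) = -492170/(-4050510) = -492170*(-1/4050510) = 49217/405051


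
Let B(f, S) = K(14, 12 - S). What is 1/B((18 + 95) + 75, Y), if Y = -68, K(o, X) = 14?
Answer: 1/14 ≈ 0.071429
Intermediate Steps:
B(f, S) = 14
1/B((18 + 95) + 75, Y) = 1/14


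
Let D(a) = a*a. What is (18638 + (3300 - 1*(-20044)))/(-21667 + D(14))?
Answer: -13994/7157 ≈ -1.9553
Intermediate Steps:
D(a) = a²
(18638 + (3300 - 1*(-20044)))/(-21667 + D(14)) = (18638 + (3300 - 1*(-20044)))/(-21667 + 14²) = (18638 + (3300 + 20044))/(-21667 + 196) = (18638 + 23344)/(-21471) = 41982*(-1/21471) = -13994/7157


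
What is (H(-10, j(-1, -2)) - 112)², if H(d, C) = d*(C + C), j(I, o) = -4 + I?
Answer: 144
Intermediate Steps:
H(d, C) = 2*C*d (H(d, C) = d*(2*C) = 2*C*d)
(H(-10, j(-1, -2)) - 112)² = (2*(-4 - 1)*(-10) - 112)² = (2*(-5)*(-10) - 112)² = (100 - 112)² = (-12)² = 144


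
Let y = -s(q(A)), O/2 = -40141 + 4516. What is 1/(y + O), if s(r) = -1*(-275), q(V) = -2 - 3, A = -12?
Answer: -1/71525 ≈ -1.3981e-5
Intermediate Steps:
q(V) = -5
s(r) = 275
O = -71250 (O = 2*(-40141 + 4516) = 2*(-35625) = -71250)
y = -275 (y = -1*275 = -275)
1/(y + O) = 1/(-275 - 71250) = 1/(-71525) = -1/71525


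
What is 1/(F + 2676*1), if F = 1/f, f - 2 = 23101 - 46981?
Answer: 23878/63897527 ≈ 0.00037369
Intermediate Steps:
f = -23878 (f = 2 + (23101 - 46981) = 2 - 23880 = -23878)
F = -1/23878 (F = 1/(-23878) = -1/23878 ≈ -4.1880e-5)
1/(F + 2676*1) = 1/(-1/23878 + 2676*1) = 1/(-1/23878 + 2676) = 1/(63897527/23878) = 23878/63897527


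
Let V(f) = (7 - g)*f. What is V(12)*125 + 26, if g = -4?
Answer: 16526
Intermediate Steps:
V(f) = 11*f (V(f) = (7 - 1*(-4))*f = (7 + 4)*f = 11*f)
V(12)*125 + 26 = (11*12)*125 + 26 = 132*125 + 26 = 16500 + 26 = 16526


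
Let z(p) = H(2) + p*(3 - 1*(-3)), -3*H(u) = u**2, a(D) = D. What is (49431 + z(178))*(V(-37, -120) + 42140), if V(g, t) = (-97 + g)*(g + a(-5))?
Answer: 7236517624/3 ≈ 2.4122e+9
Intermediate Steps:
H(u) = -u**2/3
V(g, t) = (-97 + g)*(-5 + g) (V(g, t) = (-97 + g)*(g - 5) = (-97 + g)*(-5 + g))
z(p) = -4/3 + 6*p (z(p) = -1/3*2**2 + p*(3 - 1*(-3)) = -1/3*4 + p*(3 + 3) = -4/3 + p*6 = -4/3 + 6*p)
(49431 + z(178))*(V(-37, -120) + 42140) = (49431 + (-4/3 + 6*178))*((485 + (-37)**2 - 102*(-37)) + 42140) = (49431 + (-4/3 + 1068))*((485 + 1369 + 3774) + 42140) = (49431 + 3200/3)*(5628 + 42140) = (151493/3)*47768 = 7236517624/3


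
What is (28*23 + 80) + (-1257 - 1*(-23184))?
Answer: 22651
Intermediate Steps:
(28*23 + 80) + (-1257 - 1*(-23184)) = (644 + 80) + (-1257 + 23184) = 724 + 21927 = 22651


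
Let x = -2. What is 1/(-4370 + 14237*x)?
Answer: -1/32844 ≈ -3.0447e-5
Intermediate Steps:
1/(-4370 + 14237*x) = 1/(-4370 + 14237*(-2)) = 1/(-4370 - 28474) = 1/(-32844) = -1/32844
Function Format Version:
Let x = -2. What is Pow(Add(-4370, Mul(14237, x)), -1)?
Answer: Rational(-1, 32844) ≈ -3.0447e-5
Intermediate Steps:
Pow(Add(-4370, Mul(14237, x)), -1) = Pow(Add(-4370, Mul(14237, -2)), -1) = Pow(Add(-4370, -28474), -1) = Pow(-32844, -1) = Rational(-1, 32844)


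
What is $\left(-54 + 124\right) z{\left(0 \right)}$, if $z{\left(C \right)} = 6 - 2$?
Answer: $280$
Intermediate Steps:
$z{\left(C \right)} = 4$ ($z{\left(C \right)} = 6 - 2 = 4$)
$\left(-54 + 124\right) z{\left(0 \right)} = \left(-54 + 124\right) 4 = 70 \cdot 4 = 280$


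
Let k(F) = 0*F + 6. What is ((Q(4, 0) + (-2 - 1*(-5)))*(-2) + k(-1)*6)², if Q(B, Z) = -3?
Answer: 1296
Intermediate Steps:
k(F) = 6 (k(F) = 0 + 6 = 6)
((Q(4, 0) + (-2 - 1*(-5)))*(-2) + k(-1)*6)² = ((-3 + (-2 - 1*(-5)))*(-2) + 6*6)² = ((-3 + (-2 + 5))*(-2) + 36)² = ((-3 + 3)*(-2) + 36)² = (0*(-2) + 36)² = (0 + 36)² = 36² = 1296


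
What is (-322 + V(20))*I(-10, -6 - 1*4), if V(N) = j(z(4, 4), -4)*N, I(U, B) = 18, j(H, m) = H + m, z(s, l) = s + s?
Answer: -4356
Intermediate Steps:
z(s, l) = 2*s
V(N) = 4*N (V(N) = (2*4 - 4)*N = (8 - 4)*N = 4*N)
(-322 + V(20))*I(-10, -6 - 1*4) = (-322 + 4*20)*18 = (-322 + 80)*18 = -242*18 = -4356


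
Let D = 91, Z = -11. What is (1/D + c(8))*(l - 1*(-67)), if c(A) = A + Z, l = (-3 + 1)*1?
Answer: -1360/7 ≈ -194.29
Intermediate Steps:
l = -2 (l = -2*1 = -2)
c(A) = -11 + A (c(A) = A - 11 = -11 + A)
(1/D + c(8))*(l - 1*(-67)) = (1/91 + (-11 + 8))*(-2 - 1*(-67)) = (1/91 - 3)*(-2 + 67) = -272/91*65 = -1360/7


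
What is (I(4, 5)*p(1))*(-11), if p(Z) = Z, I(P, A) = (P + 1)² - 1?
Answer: -264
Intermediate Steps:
I(P, A) = -1 + (1 + P)² (I(P, A) = (1 + P)² - 1 = -1 + (1 + P)²)
(I(4, 5)*p(1))*(-11) = ((4*(2 + 4))*1)*(-11) = ((4*6)*1)*(-11) = (24*1)*(-11) = 24*(-11) = -264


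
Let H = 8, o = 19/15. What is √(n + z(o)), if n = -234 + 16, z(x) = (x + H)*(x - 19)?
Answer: 2*I*√21506/15 ≈ 19.553*I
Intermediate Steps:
o = 19/15 (o = 19*(1/15) = 19/15 ≈ 1.2667)
z(x) = (-19 + x)*(8 + x) (z(x) = (x + 8)*(x - 19) = (8 + x)*(-19 + x) = (-19 + x)*(8 + x))
n = -218
√(n + z(o)) = √(-218 + (-152 + (19/15)² - 11*19/15)) = √(-218 + (-152 + 361/225 - 209/15)) = √(-218 - 36974/225) = √(-86024/225) = 2*I*√21506/15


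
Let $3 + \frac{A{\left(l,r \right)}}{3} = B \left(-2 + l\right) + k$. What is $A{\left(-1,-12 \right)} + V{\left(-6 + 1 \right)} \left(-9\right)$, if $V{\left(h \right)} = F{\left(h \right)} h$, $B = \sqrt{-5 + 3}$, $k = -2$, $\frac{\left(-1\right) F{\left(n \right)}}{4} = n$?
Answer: $885 - 9 i \sqrt{2} \approx 885.0 - 12.728 i$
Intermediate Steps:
$F{\left(n \right)} = - 4 n$
$B = i \sqrt{2}$ ($B = \sqrt{-2} = i \sqrt{2} \approx 1.4142 i$)
$A{\left(l,r \right)} = -15 + 3 i \sqrt{2} \left(-2 + l\right)$ ($A{\left(l,r \right)} = -9 + 3 \left(i \sqrt{2} \left(-2 + l\right) - 2\right) = -9 + 3 \left(-2 + i \sqrt{2} \left(-2 + l\right)\right) = -9 + \left(-6 + 3 i \sqrt{2} \left(-2 + l\right)\right) = -15 + 3 i \sqrt{2} \left(-2 + l\right)$)
$V{\left(h \right)} = - 4 h^{2}$ ($V{\left(h \right)} = - 4 h h = - 4 h^{2}$)
$A{\left(-1,-12 \right)} + V{\left(-6 + 1 \right)} \left(-9\right) = \left(-15 - 6 i \sqrt{2} + 3 i \left(-1\right) \sqrt{2}\right) + - 4 \left(-6 + 1\right)^{2} \left(-9\right) = \left(-15 - 6 i \sqrt{2} - 3 i \sqrt{2}\right) + - 4 \left(-5\right)^{2} \left(-9\right) = \left(-15 - 9 i \sqrt{2}\right) + \left(-4\right) 25 \left(-9\right) = \left(-15 - 9 i \sqrt{2}\right) - -900 = \left(-15 - 9 i \sqrt{2}\right) + 900 = 885 - 9 i \sqrt{2}$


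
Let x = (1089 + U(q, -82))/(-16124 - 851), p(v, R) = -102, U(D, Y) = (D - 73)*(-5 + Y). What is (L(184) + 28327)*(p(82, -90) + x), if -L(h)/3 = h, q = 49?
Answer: -1927170597/679 ≈ -2.8382e+6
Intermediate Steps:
L(h) = -3*h
U(D, Y) = (-73 + D)*(-5 + Y)
x = -3177/16975 (x = (1089 + (365 - 73*(-82) - 5*49 + 49*(-82)))/(-16124 - 851) = (1089 + (365 + 5986 - 245 - 4018))/(-16975) = (1089 + 2088)*(-1/16975) = 3177*(-1/16975) = -3177/16975 ≈ -0.18716)
(L(184) + 28327)*(p(82, -90) + x) = (-3*184 + 28327)*(-102 - 3177/16975) = (-552 + 28327)*(-1734627/16975) = 27775*(-1734627/16975) = -1927170597/679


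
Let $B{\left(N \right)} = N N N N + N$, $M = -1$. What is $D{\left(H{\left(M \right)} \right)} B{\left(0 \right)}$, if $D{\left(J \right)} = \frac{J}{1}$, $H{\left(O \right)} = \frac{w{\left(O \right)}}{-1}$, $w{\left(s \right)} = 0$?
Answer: $0$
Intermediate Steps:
$H{\left(O \right)} = 0$ ($H{\left(O \right)} = \frac{0}{-1} = 0 \left(-1\right) = 0$)
$B{\left(N \right)} = N + N^{4}$ ($B{\left(N \right)} = N N^{2} N + N = N N^{3} + N = N^{4} + N = N + N^{4}$)
$D{\left(J \right)} = J$ ($D{\left(J \right)} = J 1 = J$)
$D{\left(H{\left(M \right)} \right)} B{\left(0 \right)} = 0 \left(0 + 0^{4}\right) = 0 \left(0 + 0\right) = 0 \cdot 0 = 0$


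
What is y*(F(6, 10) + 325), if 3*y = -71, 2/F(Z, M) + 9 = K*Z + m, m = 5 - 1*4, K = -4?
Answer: -123043/16 ≈ -7690.2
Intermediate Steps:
m = 1 (m = 5 - 4 = 1)
F(Z, M) = 2/(-8 - 4*Z) (F(Z, M) = 2/(-9 + (-4*Z + 1)) = 2/(-9 + (1 - 4*Z)) = 2/(-8 - 4*Z))
y = -71/3 (y = (1/3)*(-71) = -71/3 ≈ -23.667)
y*(F(6, 10) + 325) = -71*(-1/(4 + 2*6) + 325)/3 = -71*(-1/(4 + 12) + 325)/3 = -71*(-1/16 + 325)/3 = -71/3*5199/16 = -123043/16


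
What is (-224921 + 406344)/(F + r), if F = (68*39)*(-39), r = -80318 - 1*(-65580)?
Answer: -181423/118166 ≈ -1.5353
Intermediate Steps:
r = -14738 (r = -80318 + 65580 = -14738)
F = -103428 (F = 2652*(-39) = -103428)
(-224921 + 406344)/(F + r) = (-224921 + 406344)/(-103428 - 14738) = 181423/(-118166) = 181423*(-1/118166) = -181423/118166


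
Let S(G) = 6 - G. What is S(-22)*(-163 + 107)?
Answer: -1568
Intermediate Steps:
S(-22)*(-163 + 107) = (6 - 1*(-22))*(-163 + 107) = (6 + 22)*(-56) = 28*(-56) = -1568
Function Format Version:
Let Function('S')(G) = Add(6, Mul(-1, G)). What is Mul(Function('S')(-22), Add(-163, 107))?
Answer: -1568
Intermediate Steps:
Mul(Function('S')(-22), Add(-163, 107)) = Mul(Add(6, Mul(-1, -22)), Add(-163, 107)) = Mul(Add(6, 22), -56) = Mul(28, -56) = -1568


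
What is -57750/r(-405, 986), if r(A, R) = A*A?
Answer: -770/2187 ≈ -0.35208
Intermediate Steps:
r(A, R) = A²
-57750/r(-405, 986) = -57750/((-405)²) = -57750/164025 = -57750*1/164025 = -770/2187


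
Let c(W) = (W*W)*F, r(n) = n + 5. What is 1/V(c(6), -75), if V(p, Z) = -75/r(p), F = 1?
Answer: -41/75 ≈ -0.54667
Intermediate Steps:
r(n) = 5 + n
c(W) = W² (c(W) = (W*W)*1 = W²*1 = W²)
V(p, Z) = -75/(5 + p)
1/V(c(6), -75) = 1/(-75/(5 + 6²)) = 1/(-75/(5 + 36)) = 1/(-75/41) = -41/75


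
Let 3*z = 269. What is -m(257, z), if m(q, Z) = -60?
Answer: 60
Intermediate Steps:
z = 269/3 (z = (1/3)*269 = 269/3 ≈ 89.667)
-m(257, z) = -1*(-60) = 60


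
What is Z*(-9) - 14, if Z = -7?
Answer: 49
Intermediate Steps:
Z*(-9) - 14 = -7*(-9) - 14 = 63 - 14 = 49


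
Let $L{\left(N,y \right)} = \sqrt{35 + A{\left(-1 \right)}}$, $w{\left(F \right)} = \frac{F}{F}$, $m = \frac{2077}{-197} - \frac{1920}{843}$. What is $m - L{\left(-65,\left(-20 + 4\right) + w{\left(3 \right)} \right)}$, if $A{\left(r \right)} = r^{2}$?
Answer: $- \frac{1041859}{55357} \approx -18.821$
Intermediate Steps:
$m = - \frac{709717}{55357}$ ($m = 2077 \left(- \frac{1}{197}\right) - \frac{640}{281} = - \frac{2077}{197} - \frac{640}{281} = - \frac{709717}{55357} \approx -12.821$)
$w{\left(F \right)} = 1$
$L{\left(N,y \right)} = 6$ ($L{\left(N,y \right)} = \sqrt{35 + \left(-1\right)^{2}} = \sqrt{35 + 1} = \sqrt{36} = 6$)
$m - L{\left(-65,\left(-20 + 4\right) + w{\left(3 \right)} \right)} = - \frac{709717}{55357} - 6 = - \frac{1041859}{55357}$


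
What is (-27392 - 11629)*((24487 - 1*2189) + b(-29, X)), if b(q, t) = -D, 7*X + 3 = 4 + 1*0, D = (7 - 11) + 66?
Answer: -867670956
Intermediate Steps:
D = 62 (D = -4 + 66 = 62)
X = ⅐ (X = -3/7 + (4 + 1*0)/7 = -3/7 + (4 + 0)/7 = -3/7 + (⅐)*4 = -3/7 + 4/7 = ⅐ ≈ 0.14286)
b(q, t) = -62 (b(q, t) = -1*62 = -62)
(-27392 - 11629)*((24487 - 1*2189) + b(-29, X)) = (-27392 - 11629)*((24487 - 1*2189) - 62) = -39021*((24487 - 2189) - 62) = -39021*(22298 - 62) = -39021*22236 = -867670956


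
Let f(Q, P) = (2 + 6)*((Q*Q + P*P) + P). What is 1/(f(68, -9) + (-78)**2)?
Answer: 1/43652 ≈ 2.2908e-5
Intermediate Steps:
f(Q, P) = 8*P + 8*P**2 + 8*Q**2 (f(Q, P) = 8*((Q**2 + P**2) + P) = 8*((P**2 + Q**2) + P) = 8*(P + P**2 + Q**2) = 8*P + 8*P**2 + 8*Q**2)
1/(f(68, -9) + (-78)**2) = 1/((8*(-9) + 8*(-9)**2 + 8*68**2) + (-78)**2) = 1/((-72 + 8*81 + 8*4624) + 6084) = 1/((-72 + 648 + 36992) + 6084) = 1/(37568 + 6084) = 1/43652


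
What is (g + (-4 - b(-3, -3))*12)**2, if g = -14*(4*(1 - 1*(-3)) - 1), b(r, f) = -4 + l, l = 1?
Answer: 49284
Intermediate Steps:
b(r, f) = -3 (b(r, f) = -4 + 1 = -3)
g = -210 (g = -14*(4*(1 + 3) - 1) = -14*(4*4 - 1) = -14*(16 - 1) = -14*15 = -210)
(g + (-4 - b(-3, -3))*12)**2 = (-210 + (-4 - 1*(-3))*12)**2 = (-210 + (-4 + 3)*12)**2 = (-210 - 1*12)**2 = (-210 - 12)**2 = (-222)**2 = 49284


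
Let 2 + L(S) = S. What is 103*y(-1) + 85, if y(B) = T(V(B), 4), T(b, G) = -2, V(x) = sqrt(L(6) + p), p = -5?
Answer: -121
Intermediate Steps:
L(S) = -2 + S
V(x) = I (V(x) = sqrt((-2 + 6) - 5) = sqrt(4 - 5) = sqrt(-1) = I)
y(B) = -2
103*y(-1) + 85 = 103*(-2) + 85 = -206 + 85 = -121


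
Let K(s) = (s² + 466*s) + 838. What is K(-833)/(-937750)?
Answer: -306549/937750 ≈ -0.32690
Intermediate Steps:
K(s) = 838 + s² + 466*s
K(-833)/(-937750) = (838 + (-833)² + 466*(-833))/(-937750) = (838 + 693889 - 388178)*(-1/937750) = 306549*(-1/937750) = -306549/937750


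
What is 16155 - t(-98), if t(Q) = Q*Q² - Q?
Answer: 957249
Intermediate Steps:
t(Q) = Q³ - Q
16155 - t(-98) = 16155 - ((-98)³ - 1*(-98)) = 16155 - (-941192 + 98) = 16155 - 1*(-941094) = 16155 + 941094 = 957249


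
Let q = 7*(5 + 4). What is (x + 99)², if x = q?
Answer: 26244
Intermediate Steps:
q = 63 (q = 7*9 = 63)
x = 63
(x + 99)² = (63 + 99)² = 162² = 26244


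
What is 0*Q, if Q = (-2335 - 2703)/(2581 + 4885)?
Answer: 0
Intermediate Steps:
Q = -2519/3733 (Q = -5038/7466 = -5038*1/7466 = -2519/3733 ≈ -0.67479)
0*Q = 0*(-2519/3733) = 0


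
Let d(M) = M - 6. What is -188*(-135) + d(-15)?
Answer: 25359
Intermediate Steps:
d(M) = -6 + M
-188*(-135) + d(-15) = -188*(-135) + (-6 - 15) = 25380 - 21 = 25359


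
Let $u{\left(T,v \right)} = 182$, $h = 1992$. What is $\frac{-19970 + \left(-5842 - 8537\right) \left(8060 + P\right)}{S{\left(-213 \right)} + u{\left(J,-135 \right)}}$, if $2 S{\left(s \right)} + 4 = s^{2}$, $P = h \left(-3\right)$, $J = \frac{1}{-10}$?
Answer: $- \frac{59971612}{45729} \approx -1311.5$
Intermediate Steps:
$J = - \frac{1}{10} \approx -0.1$
$P = -5976$ ($P = 1992 \left(-3\right) = -5976$)
$S{\left(s \right)} = -2 + \frac{s^{2}}{2}$
$\frac{-19970 + \left(-5842 - 8537\right) \left(8060 + P\right)}{S{\left(-213 \right)} + u{\left(J,-135 \right)}} = \frac{-19970 + \left(-5842 - 8537\right) \left(8060 - 5976\right)}{\left(-2 + \frac{\left(-213\right)^{2}}{2}\right) + 182} = \frac{-19970 - 29965836}{\left(-2 + \frac{1}{2} \cdot 45369\right) + 182} = \frac{-19970 - 29965836}{\left(-2 + \frac{45369}{2}\right) + 182} = - \frac{29985806}{\frac{45365}{2} + 182} = - \frac{29985806}{\frac{45729}{2}} = \left(-29985806\right) \frac{2}{45729} = - \frac{59971612}{45729}$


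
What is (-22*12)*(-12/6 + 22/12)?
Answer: 44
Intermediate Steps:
(-22*12)*(-12/6 + 22/12) = -264*(-12*⅙ + 22*(1/12)) = -264*(-2 + 11/6) = -264*(-⅙) = 44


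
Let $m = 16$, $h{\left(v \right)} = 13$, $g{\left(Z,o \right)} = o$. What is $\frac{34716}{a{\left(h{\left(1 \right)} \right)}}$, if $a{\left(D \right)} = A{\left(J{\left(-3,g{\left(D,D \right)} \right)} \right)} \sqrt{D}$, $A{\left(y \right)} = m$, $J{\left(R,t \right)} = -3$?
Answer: $\frac{8679 \sqrt{13}}{52} \approx 601.78$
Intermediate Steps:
$A{\left(y \right)} = 16$
$a{\left(D \right)} = 16 \sqrt{D}$
$\frac{34716}{a{\left(h{\left(1 \right)} \right)}} = \frac{34716}{16 \sqrt{13}} = 34716 \frac{\sqrt{13}}{208} = \frac{8679 \sqrt{13}}{52}$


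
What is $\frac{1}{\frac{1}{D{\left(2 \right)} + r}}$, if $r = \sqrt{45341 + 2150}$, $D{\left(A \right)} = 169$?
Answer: $169 + \sqrt{47491} \approx 386.92$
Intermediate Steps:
$r = \sqrt{47491} \approx 217.92$
$\frac{1}{\frac{1}{D{\left(2 \right)} + r}} = \frac{1}{\frac{1}{169 + \sqrt{47491}}} = 169 + \sqrt{47491}$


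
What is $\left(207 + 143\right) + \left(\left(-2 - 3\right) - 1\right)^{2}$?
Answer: $386$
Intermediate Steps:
$\left(207 + 143\right) + \left(\left(-2 - 3\right) - 1\right)^{2} = 350 + \left(-5 - 1\right)^{2} = 350 + \left(-6\right)^{2} = 350 + 36 = 386$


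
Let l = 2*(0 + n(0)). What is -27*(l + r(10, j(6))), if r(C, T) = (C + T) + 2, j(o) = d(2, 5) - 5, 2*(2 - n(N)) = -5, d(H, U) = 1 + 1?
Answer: -486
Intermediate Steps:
d(H, U) = 2
n(N) = 9/2 (n(N) = 2 - ½*(-5) = 2 + 5/2 = 9/2)
j(o) = -3 (j(o) = 2 - 5 = -3)
r(C, T) = 2 + C + T
l = 9 (l = 2*(0 + 9/2) = 2*(9/2) = 9)
-27*(l + r(10, j(6))) = -27*(9 + (2 + 10 - 3)) = -27*(9 + 9) = -27*18 = -486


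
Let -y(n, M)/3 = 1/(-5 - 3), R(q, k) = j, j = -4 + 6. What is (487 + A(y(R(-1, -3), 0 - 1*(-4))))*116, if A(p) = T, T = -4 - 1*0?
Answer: 56028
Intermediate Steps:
T = -4 (T = -4 + 0 = -4)
j = 2
R(q, k) = 2
y(n, M) = 3/8 (y(n, M) = -3/(-5 - 3) = -3/(-8) = -3*(-1/8) = 3/8)
A(p) = -4
(487 + A(y(R(-1, -3), 0 - 1*(-4))))*116 = (487 - 4)*116 = 483*116 = 56028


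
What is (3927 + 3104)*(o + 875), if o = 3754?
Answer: 32546499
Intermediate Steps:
(3927 + 3104)*(o + 875) = (3927 + 3104)*(3754 + 875) = 7031*4629 = 32546499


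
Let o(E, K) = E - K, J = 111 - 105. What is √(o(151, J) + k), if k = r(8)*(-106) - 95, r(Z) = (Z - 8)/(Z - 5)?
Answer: 5*√2 ≈ 7.0711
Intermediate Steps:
J = 6
r(Z) = (-8 + Z)/(-5 + Z)
k = -95 (k = ((-8 + 8)/(-5 + 8))*(-106) - 95 = (0/3)*(-106) - 95 = ((⅓)*0)*(-106) - 95 = 0*(-106) - 95 = 0 - 95 = -95)
√(o(151, J) + k) = √((151 - 1*6) - 95) = √((151 - 6) - 95) = √(145 - 95) = √50 = 5*√2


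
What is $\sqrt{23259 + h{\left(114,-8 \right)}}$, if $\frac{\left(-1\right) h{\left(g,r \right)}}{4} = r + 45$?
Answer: $11 \sqrt{191} \approx 152.02$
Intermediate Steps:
$h{\left(g,r \right)} = -180 - 4 r$ ($h{\left(g,r \right)} = - 4 \left(r + 45\right) = - 4 \left(45 + r\right) = -180 - 4 r$)
$\sqrt{23259 + h{\left(114,-8 \right)}} = \sqrt{23259 - 148} = \sqrt{23111} = 11 \sqrt{191}$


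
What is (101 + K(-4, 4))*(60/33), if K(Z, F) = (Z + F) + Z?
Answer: 1940/11 ≈ 176.36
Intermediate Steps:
K(Z, F) = F + 2*Z (K(Z, F) = (F + Z) + Z = F + 2*Z)
(101 + K(-4, 4))*(60/33) = (101 + (4 + 2*(-4)))*(60/33) = (101 + (4 - 8))*(60*(1/33)) = (101 - 4)*(20/11) = 97*(20/11) = 1940/11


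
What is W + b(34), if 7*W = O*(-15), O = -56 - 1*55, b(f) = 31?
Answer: 1882/7 ≈ 268.86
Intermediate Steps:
O = -111 (O = -56 - 55 = -111)
W = 1665/7 (W = (-111*(-15))/7 = (1/7)*1665 = 1665/7 ≈ 237.86)
W + b(34) = 1665/7 + 31 = 1882/7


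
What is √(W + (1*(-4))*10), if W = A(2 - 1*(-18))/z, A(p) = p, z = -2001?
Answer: 2*I*√40050015/2001 ≈ 6.3253*I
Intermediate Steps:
W = -20/2001 (W = (2 - 1*(-18))/(-2001) = (2 + 18)*(-1/2001) = 20*(-1/2001) = -20/2001 ≈ -0.0099950)
√(W + (1*(-4))*10) = √(-20/2001 + (1*(-4))*10) = √(-20/2001 - 4*10) = √(-20/2001 - 40) = √(-80060/2001) = 2*I*√40050015/2001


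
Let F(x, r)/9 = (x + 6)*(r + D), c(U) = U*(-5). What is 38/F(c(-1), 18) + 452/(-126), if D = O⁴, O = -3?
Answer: -245848/68607 ≈ -3.5834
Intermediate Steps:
c(U) = -5*U
D = 81 (D = (-3)⁴ = 81)
F(x, r) = 9*(6 + x)*(81 + r) (F(x, r) = 9*((x + 6)*(r + 81)) = 9*((6 + x)*(81 + r)) = 9*(6 + x)*(81 + r))
38/F(c(-1), 18) + 452/(-126) = 38/(4374 + 54*18 + 729*(-5*(-1)) + 9*18*(-5*(-1))) + 452/(-126) = 38/(4374 + 972 + 729*5 + 9*18*5) + 452*(-1/126) = 38/(4374 + 972 + 3645 + 810) - 226/63 = 38/9801 - 226/63 = -245848/68607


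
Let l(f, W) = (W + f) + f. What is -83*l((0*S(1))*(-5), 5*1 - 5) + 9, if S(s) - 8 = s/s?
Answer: 9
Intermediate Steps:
S(s) = 9 (S(s) = 8 + s/s = 8 + 1 = 9)
l(f, W) = W + 2*f
-83*l((0*S(1))*(-5), 5*1 - 5) + 9 = -83*((5*1 - 5) + 2*((0*9)*(-5))) + 9 = -83*((5 - 5) + 2*(0*(-5))) + 9 = -83*(0 + 2*0) + 9 = -83*(0 + 0) + 9 = -83*0 + 9 = 0 + 9 = 9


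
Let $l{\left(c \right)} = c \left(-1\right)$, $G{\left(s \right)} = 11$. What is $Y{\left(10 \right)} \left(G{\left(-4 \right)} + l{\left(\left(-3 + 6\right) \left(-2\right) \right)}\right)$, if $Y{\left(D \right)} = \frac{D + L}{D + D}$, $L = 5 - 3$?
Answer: $\frac{51}{5} \approx 10.2$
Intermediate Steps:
$L = 2$
$Y{\left(D \right)} = \frac{2 + D}{2 D}$ ($Y{\left(D \right)} = \frac{D + 2}{D + D} = \frac{2 + D}{2 D}$)
$l{\left(c \right)} = - c$
$Y{\left(10 \right)} \left(G{\left(-4 \right)} + l{\left(\left(-3 + 6\right) \left(-2\right) \right)}\right) = \frac{2 + 10}{2 \cdot 10} \left(11 - \left(-3 + 6\right) \left(-2\right)\right) = \frac{1}{2} \cdot \frac{1}{10} \cdot 12 \left(11 - 3 \left(-2\right)\right) = \frac{3 \left(11 - -6\right)}{5} = \frac{3 \left(11 + 6\right)}{5} = \frac{3}{5} \cdot 17 = \frac{51}{5}$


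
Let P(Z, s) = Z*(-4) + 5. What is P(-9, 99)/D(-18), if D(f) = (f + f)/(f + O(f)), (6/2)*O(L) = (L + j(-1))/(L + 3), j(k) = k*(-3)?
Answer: 2173/108 ≈ 20.120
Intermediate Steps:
j(k) = -3*k
O(L) = 1/3 (O(L) = ((L - 3*(-1))/(L + 3))/3 = ((L + 3)/(3 + L))/3 = ((3 + L)/(3 + L))/3 = (1/3)*1 = 1/3)
P(Z, s) = 5 - 4*Z (P(Z, s) = -4*Z + 5 = 5 - 4*Z)
D(f) = 2*f/(1/3 + f) (D(f) = (f + f)/(f + 1/3) = (2*f)/(1/3 + f) = 2*f/(1/3 + f))
P(-9, 99)/D(-18) = (5 - 4*(-9))/((6*(-18)/(1 + 3*(-18)))) = (5 + 36)/((6*(-18)/(1 - 54))) = 41/((6*(-18)/(-53))) = 41/((6*(-18)*(-1/53))) = 41/(108/53) = 41*(53/108) = 2173/108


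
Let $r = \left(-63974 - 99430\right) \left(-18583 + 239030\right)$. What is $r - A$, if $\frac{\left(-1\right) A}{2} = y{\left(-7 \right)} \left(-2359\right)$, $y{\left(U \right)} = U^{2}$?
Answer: $-36022152770$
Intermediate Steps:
$r = -36021921588$ ($r = \left(-163404\right) 220447 = -36021921588$)
$A = 231182$ ($A = - 2 \left(-7\right)^{2} \left(-2359\right) = - 2 \cdot 49 \left(-2359\right) = \left(-2\right) \left(-115591\right) = 231182$)
$r - A = -36021921588 - 231182 = -36022152770$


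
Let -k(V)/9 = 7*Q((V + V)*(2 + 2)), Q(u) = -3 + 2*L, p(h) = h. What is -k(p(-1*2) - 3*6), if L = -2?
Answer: -441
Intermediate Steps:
Q(u) = -7 (Q(u) = -3 + 2*(-2) = -3 - 4 = -7)
k(V) = 441 (k(V) = -63*(-7) = -9*(-49) = 441)
-k(p(-1*2) - 3*6) = -1*441 = -441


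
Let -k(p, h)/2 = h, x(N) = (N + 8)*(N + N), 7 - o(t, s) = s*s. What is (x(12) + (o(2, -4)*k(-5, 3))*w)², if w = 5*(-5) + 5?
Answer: 360000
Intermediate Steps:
o(t, s) = 7 - s² (o(t, s) = 7 - s*s = 7 - s²)
w = -20 (w = -25 + 5 = -20)
x(N) = 2*N*(8 + N) (x(N) = (8 + N)*(2*N) = 2*N*(8 + N))
k(p, h) = -2*h
(x(12) + (o(2, -4)*k(-5, 3))*w)² = (2*12*(8 + 12) + ((7 - 1*(-4)²)*(-2*3))*(-20))² = (2*12*20 + ((7 - 1*16)*(-6))*(-20))² = (480 + ((7 - 16)*(-6))*(-20))² = (480 - 9*(-6)*(-20))² = (480 + 54*(-20))² = (480 - 1080)² = (-600)² = 360000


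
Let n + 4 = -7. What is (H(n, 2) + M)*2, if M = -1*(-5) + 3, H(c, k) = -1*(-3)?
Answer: 22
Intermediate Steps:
n = -11 (n = -4 - 7 = -11)
H(c, k) = 3
M = 8 (M = 5 + 3 = 8)
(H(n, 2) + M)*2 = (3 + 8)*2 = 11*2 = 22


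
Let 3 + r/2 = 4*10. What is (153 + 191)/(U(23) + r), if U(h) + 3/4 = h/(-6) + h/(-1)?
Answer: 4128/557 ≈ 7.4111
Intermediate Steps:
U(h) = -¾ - 7*h/6 (U(h) = -¾ + (h/(-6) + h/(-1)) = -¾ + (h*(-⅙) + h*(-1)) = -¾ + (-h/6 - h) = -¾ - 7*h/6)
r = 74 (r = -6 + 2*(4*10) = -6 + 2*40 = -6 + 80 = 74)
(153 + 191)/(U(23) + r) = (153 + 191)/((-¾ - 7/6*23) + 74) = 344/((-¾ - 161/6) + 74) = 344/(-331/12 + 74) = 344/(557/12) = 344*(12/557) = 4128/557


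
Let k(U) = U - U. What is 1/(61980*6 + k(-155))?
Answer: 1/371880 ≈ 2.6890e-6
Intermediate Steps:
k(U) = 0
1/(61980*6 + k(-155)) = 1/(61980*6 + 0) = 1/(371880 + 0) = 1/371880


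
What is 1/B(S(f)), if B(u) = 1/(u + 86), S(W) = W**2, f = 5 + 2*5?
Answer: 311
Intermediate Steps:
f = 15 (f = 5 + 10 = 15)
B(u) = 1/(86 + u)
1/B(S(f)) = 1/(1/(86 + 15**2)) = 1/(1/(86 + 225)) = 1/(1/311) = 311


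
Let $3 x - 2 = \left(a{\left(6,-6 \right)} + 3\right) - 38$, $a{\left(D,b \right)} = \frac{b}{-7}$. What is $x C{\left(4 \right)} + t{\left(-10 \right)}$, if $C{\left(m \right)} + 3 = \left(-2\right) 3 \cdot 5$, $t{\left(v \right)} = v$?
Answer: $\frac{2405}{7} \approx 343.57$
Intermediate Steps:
$a{\left(D,b \right)} = - \frac{b}{7}$ ($a{\left(D,b \right)} = b \left(- \frac{1}{7}\right) = - \frac{b}{7}$)
$x = - \frac{75}{7}$ ($x = \frac{2}{3} + \frac{\left(\left(- \frac{1}{7}\right) \left(-6\right) + 3\right) - 38}{3} = \frac{2}{3} + \frac{\left(\frac{6}{7} + 3\right) - 38}{3} = \frac{2}{3} + \frac{\frac{27}{7} - 38}{3} = \frac{2}{3} + \frac{1}{3} \left(- \frac{239}{7}\right) = \frac{2}{3} - \frac{239}{21} = - \frac{75}{7} \approx -10.714$)
$C{\left(m \right)} = -33$ ($C{\left(m \right)} = -3 + \left(-2\right) 3 \cdot 5 = -3 - 30 = -33$)
$x C{\left(4 \right)} + t{\left(-10 \right)} = \left(- \frac{75}{7}\right) \left(-33\right) - 10 = \frac{2475}{7} - 10 = \frac{2405}{7}$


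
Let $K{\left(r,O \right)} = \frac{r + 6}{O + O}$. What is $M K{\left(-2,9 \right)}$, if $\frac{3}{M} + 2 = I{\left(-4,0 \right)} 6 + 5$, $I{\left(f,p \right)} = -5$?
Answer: $- \frac{2}{81} \approx -0.024691$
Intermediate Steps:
$K{\left(r,O \right)} = \frac{6 + r}{2 O}$
$M = - \frac{1}{9}$ ($M = \frac{3}{-2 + \left(\left(-5\right) 6 + 5\right)} = \frac{3}{-2 + \left(-30 + 5\right)} = \frac{3}{-2 - 25} = \frac{3}{-27} = 3 \left(- \frac{1}{27}\right) = - \frac{1}{9} \approx -0.11111$)
$M K{\left(-2,9 \right)} = - \frac{\frac{1}{2} \cdot \frac{1}{9} \left(6 - 2\right)}{9} = - \frac{\frac{1}{2} \cdot \frac{1}{9} \cdot 4}{9} = \left(- \frac{1}{9}\right) \frac{2}{9} = - \frac{2}{81}$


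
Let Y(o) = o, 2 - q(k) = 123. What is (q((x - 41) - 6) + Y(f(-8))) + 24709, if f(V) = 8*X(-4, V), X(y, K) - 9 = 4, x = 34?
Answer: 24692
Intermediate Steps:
X(y, K) = 13 (X(y, K) = 9 + 4 = 13)
q(k) = -121 (q(k) = 2 - 1*123 = 2 - 123 = -121)
f(V) = 104 (f(V) = 8*13 = 104)
(q((x - 41) - 6) + Y(f(-8))) + 24709 = (-121 + 104) + 24709 = -17 + 24709 = 24692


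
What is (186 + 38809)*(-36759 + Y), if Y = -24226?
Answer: -2378110075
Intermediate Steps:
(186 + 38809)*(-36759 + Y) = (186 + 38809)*(-36759 - 24226) = 38995*(-60985) = -2378110075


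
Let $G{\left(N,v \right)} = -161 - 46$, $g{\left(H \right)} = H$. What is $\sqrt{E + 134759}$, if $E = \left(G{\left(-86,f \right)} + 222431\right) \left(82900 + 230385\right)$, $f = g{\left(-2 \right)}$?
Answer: $\sqrt{69619580599} \approx 2.6386 \cdot 10^{5}$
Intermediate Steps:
$f = -2$
$G{\left(N,v \right)} = -207$
$E = 69619445840$ ($E = \left(-207 + 222431\right) \left(82900 + 230385\right) = 222224 \cdot 313285 = 69619445840$)
$\sqrt{E + 134759} = \sqrt{69619445840 + 134759} = \sqrt{69619580599}$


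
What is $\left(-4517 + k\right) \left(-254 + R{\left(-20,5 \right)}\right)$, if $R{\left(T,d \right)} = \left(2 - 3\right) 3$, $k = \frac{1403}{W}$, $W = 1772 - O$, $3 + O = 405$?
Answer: $\frac{1590029959}{1370} \approx 1.1606 \cdot 10^{6}$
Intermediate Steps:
$O = 402$ ($O = -3 + 405 = 402$)
$W = 1370$ ($W = 1772 - 402 = 1370$)
$k = \frac{1403}{1370} \approx 1.0241$
$R{\left(T,d \right)} = -3$ ($R{\left(T,d \right)} = \left(-1\right) 3 = -3$)
$\left(-4517 + k\right) \left(-254 + R{\left(-20,5 \right)}\right) = \left(-4517 + \frac{1403}{1370}\right) \left(-254 - 3\right) = \left(- \frac{6186887}{1370}\right) \left(-257\right) = \frac{1590029959}{1370}$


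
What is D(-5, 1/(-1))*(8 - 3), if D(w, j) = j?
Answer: -5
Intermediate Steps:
D(-5, 1/(-1))*(8 - 3) = (8 - 3)/(-1) = -1*5 = -5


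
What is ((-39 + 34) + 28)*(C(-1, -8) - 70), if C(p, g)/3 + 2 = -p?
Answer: -1679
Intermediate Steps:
C(p, g) = -6 - 3*p (C(p, g) = -6 + 3*(-p) = -6 - 3*p)
((-39 + 34) + 28)*(C(-1, -8) - 70) = ((-39 + 34) + 28)*((-6 - 3*(-1)) - 70) = (-5 + 28)*((-6 + 3) - 70) = 23*(-3 - 70) = 23*(-73) = -1679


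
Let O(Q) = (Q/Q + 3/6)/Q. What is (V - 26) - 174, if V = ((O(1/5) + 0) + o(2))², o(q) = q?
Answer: -439/4 ≈ -109.75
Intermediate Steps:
O(Q) = 3/(2*Q) (O(Q) = (1 + 3*(⅙))/Q = (1 + ½)/Q = 3/(2*Q))
V = 361/4 (V = ((3/(2*((1/5))) + 0) + 2)² = ((3/(2*((1*(⅕)))) + 0) + 2)² = ((3/(2*(⅕)) + 0) + 2)² = (((3/2)*5 + 0) + 2)² = ((15/2 + 0) + 2)² = (15/2 + 2)² = (19/2)² = 361/4 ≈ 90.250)
(V - 26) - 174 = (361/4 - 26) - 174 = 257/4 - 174 = -439/4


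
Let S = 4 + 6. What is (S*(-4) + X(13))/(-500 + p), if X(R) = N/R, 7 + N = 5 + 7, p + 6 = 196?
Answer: 103/806 ≈ 0.12779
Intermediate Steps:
S = 10
p = 190 (p = -6 + 196 = 190)
N = 5 (N = -7 + (5 + 7) = -7 + 12 = 5)
X(R) = 5/R
(S*(-4) + X(13))/(-500 + p) = (10*(-4) + 5/13)/(-500 + 190) = (-40 + 5*(1/13))/(-310) = (-40 + 5/13)*(-1/310) = -515/13*(-1/310) = 103/806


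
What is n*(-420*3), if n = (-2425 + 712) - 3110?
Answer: 6076980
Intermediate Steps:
n = -4823 (n = -1713 - 3110 = -4823)
n*(-420*3) = -(-2025660)*3 = -4823*(-1260) = 6076980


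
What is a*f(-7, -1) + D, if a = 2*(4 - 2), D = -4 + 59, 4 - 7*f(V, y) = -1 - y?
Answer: 401/7 ≈ 57.286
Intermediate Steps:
f(V, y) = 5/7 + y/7 (f(V, y) = 4/7 - (-1 - y)/7 = 4/7 + (⅐ + y/7) = 5/7 + y/7)
D = 55
a = 4 (a = 2*2 = 4)
a*f(-7, -1) + D = 4*(5/7 + (⅐)*(-1)) + 55 = 4*(5/7 - ⅐) + 55 = 4*(4/7) + 55 = 16/7 + 55 = 401/7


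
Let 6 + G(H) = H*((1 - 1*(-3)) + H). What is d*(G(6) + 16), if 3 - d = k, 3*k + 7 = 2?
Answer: 980/3 ≈ 326.67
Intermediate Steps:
k = -5/3 (k = -7/3 + (1/3)*2 = -7/3 + 2/3 = -5/3 ≈ -1.6667)
G(H) = -6 + H*(4 + H) (G(H) = -6 + H*((1 - 1*(-3)) + H) = -6 + H*((1 + 3) + H) = -6 + H*(4 + H))
d = 14/3 (d = 3 - 1*(-5/3) = 3 + 5/3 = 14/3 ≈ 4.6667)
d*(G(6) + 16) = 14*((-6 + 6**2 + 4*6) + 16)/3 = 14*((-6 + 36 + 24) + 16)/3 = 14*(54 + 16)/3 = (14/3)*70 = 980/3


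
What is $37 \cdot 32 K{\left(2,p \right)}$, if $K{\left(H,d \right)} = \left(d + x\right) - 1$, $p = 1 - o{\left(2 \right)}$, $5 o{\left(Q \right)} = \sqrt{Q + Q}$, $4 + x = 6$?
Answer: $\frac{9472}{5} \approx 1894.4$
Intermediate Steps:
$x = 2$ ($x = -4 + 6 = 2$)
$o{\left(Q \right)} = \frac{\sqrt{2} \sqrt{Q}}{5}$ ($o{\left(Q \right)} = \frac{\sqrt{Q + Q}}{5} = \frac{\sqrt{2 Q}}{5} = \frac{\sqrt{2} \sqrt{Q}}{5}$)
$p = \frac{3}{5}$ ($p = 1 - \frac{\sqrt{2} \sqrt{2}}{5} = 1 - \frac{2}{5} = \frac{3}{5} \approx 0.6$)
$K{\left(H,d \right)} = 1 + d$ ($K{\left(H,d \right)} = \left(d + 2\right) - 1 = \left(2 + d\right) - 1 = 1 + d$)
$37 \cdot 32 K{\left(2,p \right)} = 37 \cdot 32 \left(1 + \frac{3}{5}\right) = 1184 \cdot \frac{8}{5} = \frac{9472}{5}$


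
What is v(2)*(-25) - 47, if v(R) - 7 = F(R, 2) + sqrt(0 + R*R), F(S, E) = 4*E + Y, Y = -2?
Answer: -422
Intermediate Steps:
F(S, E) = -2 + 4*E (F(S, E) = 4*E - 2 = -2 + 4*E)
v(R) = 13 + sqrt(R**2) (v(R) = 7 + ((-2 + 4*2) + sqrt(0 + R*R)) = 7 + ((-2 + 8) + sqrt(0 + R**2)) = 7 + (6 + sqrt(R**2)) = 13 + sqrt(R**2))
v(2)*(-25) - 47 = (13 + sqrt(2**2))*(-25) - 47 = (13 + sqrt(4))*(-25) - 47 = (13 + 2)*(-25) - 47 = 15*(-25) - 47 = -375 - 47 = -422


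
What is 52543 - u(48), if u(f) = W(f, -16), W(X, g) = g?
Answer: 52559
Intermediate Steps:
u(f) = -16
52543 - u(48) = 52543 - 1*(-16) = 52543 + 16 = 52559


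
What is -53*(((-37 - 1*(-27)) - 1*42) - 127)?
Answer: 9487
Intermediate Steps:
-53*(((-37 - 1*(-27)) - 1*42) - 127) = -53*(((-37 + 27) - 42) - 127) = -53*((-10 - 42) - 127) = -53*(-52 - 127) = -53*(-179) = 9487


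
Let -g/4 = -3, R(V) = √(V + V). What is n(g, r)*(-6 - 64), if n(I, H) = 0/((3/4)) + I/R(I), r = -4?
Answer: -70*√6 ≈ -171.46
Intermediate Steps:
R(V) = √2*√V (R(V) = √(2*V) = √2*√V)
g = 12 (g = -4*(-3) = 12)
n(I, H) = √2*√I/2 (n(I, H) = 0/((3/4)) + I/((√2*√I)) = 0/((3*(¼))) + I*(√2/(2*√I)) = 0/(¾) + √2*√I/2 = 0*(4/3) + √2*√I/2 = 0 + √2*√I/2 = √2*√I/2)
n(g, r)*(-6 - 64) = (√2*√12/2)*(-6 - 64) = (√2*(2*√3)/2)*(-70) = √6*(-70) = -70*√6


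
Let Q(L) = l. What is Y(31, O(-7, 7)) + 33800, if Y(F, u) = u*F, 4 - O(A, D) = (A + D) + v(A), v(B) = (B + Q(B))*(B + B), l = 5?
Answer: 33056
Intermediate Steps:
Q(L) = 5
v(B) = 2*B*(5 + B) (v(B) = (B + 5)*(B + B) = (5 + B)*(2*B) = 2*B*(5 + B))
O(A, D) = 4 - A - D - 2*A*(5 + A) (O(A, D) = 4 - ((A + D) + 2*A*(5 + A)) = 4 - (A + D + 2*A*(5 + A)) = 4 + (-A - D - 2*A*(5 + A)) = 4 - A - D - 2*A*(5 + A))
Y(F, u) = F*u
Y(31, O(-7, 7)) + 33800 = 31*(4 - 1*(-7) - 1*7 - 2*(-7)*(5 - 7)) + 33800 = 31*(4 + 7 - 7 - 2*(-7)*(-2)) + 33800 = 31*(4 + 7 - 7 - 28) + 33800 = 31*(-24) + 33800 = -744 + 33800 = 33056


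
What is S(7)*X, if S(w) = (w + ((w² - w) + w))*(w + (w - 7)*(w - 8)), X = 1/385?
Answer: 56/55 ≈ 1.0182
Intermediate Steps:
X = 1/385 ≈ 0.0025974
S(w) = (w + w²)*(w + (-8 + w)*(-7 + w)) (S(w) = (w + w²)*(w + (-7 + w)*(-8 + w)) = (w + w²)*(w + (-8 + w)*(-7 + w)))
S(7)*X = (7*(56 + 7³ - 13*7² + 42*7))*(1/385) = (7*(56 + 343 - 13*49 + 294))*(1/385) = (7*(56 + 343 - 637 + 294))*(1/385) = (7*56)*(1/385) = 392*(1/385) = 56/55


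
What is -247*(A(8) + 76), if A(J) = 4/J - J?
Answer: -33839/2 ≈ -16920.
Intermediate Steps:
A(J) = -J + 4/J
-247*(A(8) + 76) = -247*((-1*8 + 4/8) + 76) = -247*((-8 + 4*(1/8)) + 76) = -247*((-8 + 1/2) + 76) = -247*(-15/2 + 76) = -247*137/2 = -33839/2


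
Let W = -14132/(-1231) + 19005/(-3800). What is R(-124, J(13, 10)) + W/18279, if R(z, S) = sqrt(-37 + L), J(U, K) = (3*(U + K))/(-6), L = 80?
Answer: 6061289/17101101240 + sqrt(43) ≈ 6.5578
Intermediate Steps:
J(U, K) = -K/2 - U/2 (J(U, K) = (3*(K + U))*(-1/6) = (3*K + 3*U)*(-1/6) = -K/2 - U/2)
R(z, S) = sqrt(43) (R(z, S) = sqrt(-37 + 80) = sqrt(43))
W = 6061289/935560 (W = -14132*(-1/1231) + 19005*(-1/3800) = 14132/1231 - 3801/760 = 6061289/935560 ≈ 6.4788)
R(-124, J(13, 10)) + W/18279 = sqrt(43) + (6061289/935560)/18279 = sqrt(43) + (6061289/935560)*(1/18279) = sqrt(43) + 6061289/17101101240 = 6061289/17101101240 + sqrt(43)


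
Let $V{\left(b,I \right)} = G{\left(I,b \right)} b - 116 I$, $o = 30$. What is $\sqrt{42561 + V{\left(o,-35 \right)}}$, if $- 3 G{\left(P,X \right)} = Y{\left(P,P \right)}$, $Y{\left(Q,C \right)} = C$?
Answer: $3 \sqrt{5219} \approx 216.73$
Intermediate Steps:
$G{\left(P,X \right)} = - \frac{P}{3}$
$V{\left(b,I \right)} = - 116 I - \frac{I b}{3}$ ($V{\left(b,I \right)} = - \frac{I}{3} b - 116 I = - \frac{I b}{3} - 116 I = - 116 I - \frac{I b}{3}$)
$\sqrt{42561 + V{\left(o,-35 \right)}} = \sqrt{42561 + \frac{1}{3} \left(-35\right) \left(-348 - 30\right)} = \sqrt{42561 + \frac{1}{3} \left(-35\right) \left(-378\right)} = \sqrt{42561 + 4410} = \sqrt{46971} = 3 \sqrt{5219}$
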